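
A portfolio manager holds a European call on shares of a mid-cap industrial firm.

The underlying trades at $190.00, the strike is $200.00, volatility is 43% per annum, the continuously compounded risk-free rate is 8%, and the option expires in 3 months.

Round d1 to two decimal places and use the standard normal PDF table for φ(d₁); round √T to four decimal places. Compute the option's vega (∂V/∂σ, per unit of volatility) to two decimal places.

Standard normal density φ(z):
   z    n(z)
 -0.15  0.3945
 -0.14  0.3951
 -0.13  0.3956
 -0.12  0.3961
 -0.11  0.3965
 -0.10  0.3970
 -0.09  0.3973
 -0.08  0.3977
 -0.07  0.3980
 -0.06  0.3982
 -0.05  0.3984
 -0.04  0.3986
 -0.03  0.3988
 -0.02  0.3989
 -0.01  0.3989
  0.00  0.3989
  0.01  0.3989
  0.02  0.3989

37.87

σ√T = 0.43·√0.25 = 0.2150
d₁ = [ln(190/200) + (0.08 + 0.43²/2)·0.25] / 0.2150 = [-0.0513 + 0.0431] / 0.2150 = -0.0381 ≈ -0.04
√T = √0.25 = 0.5000
φ(d₁) = φ(-0.04) = 0.3986
vega = S·φ(d₁)·√T = 190·0.3986·0.5000 = 37.8670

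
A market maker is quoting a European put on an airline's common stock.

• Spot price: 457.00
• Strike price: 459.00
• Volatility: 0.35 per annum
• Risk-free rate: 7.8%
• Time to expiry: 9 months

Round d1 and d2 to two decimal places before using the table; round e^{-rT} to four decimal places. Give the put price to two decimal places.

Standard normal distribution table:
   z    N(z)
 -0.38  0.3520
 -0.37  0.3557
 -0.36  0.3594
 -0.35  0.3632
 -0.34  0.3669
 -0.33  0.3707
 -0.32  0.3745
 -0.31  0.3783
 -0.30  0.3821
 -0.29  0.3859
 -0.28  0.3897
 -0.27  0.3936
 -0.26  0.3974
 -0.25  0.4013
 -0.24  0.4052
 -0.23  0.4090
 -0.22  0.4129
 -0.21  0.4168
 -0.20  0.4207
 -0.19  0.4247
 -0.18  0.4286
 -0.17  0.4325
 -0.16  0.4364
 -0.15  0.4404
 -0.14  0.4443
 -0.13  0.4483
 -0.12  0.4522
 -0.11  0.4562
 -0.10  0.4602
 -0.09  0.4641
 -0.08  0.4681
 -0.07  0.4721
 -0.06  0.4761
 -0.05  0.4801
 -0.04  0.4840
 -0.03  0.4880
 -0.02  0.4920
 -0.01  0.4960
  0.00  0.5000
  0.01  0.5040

41.86

σ√T = 0.35 × 0.8660 = 0.3031
d₁ = [ln(457/459) + (0.078 + 0.35²/2)·0.75] / 0.3031 = [-0.0044 + 0.1044] / 0.3031 = 0.3301 ≈ 0.33
d₂ = d₁ − σ√T = 0.3301 − 0.3031 = 0.0270 ≈ 0.03
e^(−rT) = e^(−0.078·0.75) = 0.9432
N(−d₂) = N(-0.03) = 0.4880;  N(−d₁) = N(-0.33) = 0.3707
P = 459·0.9432·0.4880 − 457·0.3707 = 211.2693 − 169.4099 = 41.8594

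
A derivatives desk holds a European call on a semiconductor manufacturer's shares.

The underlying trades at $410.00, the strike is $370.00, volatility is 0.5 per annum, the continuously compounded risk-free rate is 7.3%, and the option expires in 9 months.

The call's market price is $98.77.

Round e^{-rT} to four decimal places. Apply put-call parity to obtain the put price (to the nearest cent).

exp(−rT) = exp(−0.073·0.75) = 0.9467
Put-call parity: C − P = S − K·e^(−rT) = 410 − 370·0.9467 = 410 − 350.2790 = 59.7210
P = C − (C − P) = 98.77 − (59.7210) = 39.0490

$39.05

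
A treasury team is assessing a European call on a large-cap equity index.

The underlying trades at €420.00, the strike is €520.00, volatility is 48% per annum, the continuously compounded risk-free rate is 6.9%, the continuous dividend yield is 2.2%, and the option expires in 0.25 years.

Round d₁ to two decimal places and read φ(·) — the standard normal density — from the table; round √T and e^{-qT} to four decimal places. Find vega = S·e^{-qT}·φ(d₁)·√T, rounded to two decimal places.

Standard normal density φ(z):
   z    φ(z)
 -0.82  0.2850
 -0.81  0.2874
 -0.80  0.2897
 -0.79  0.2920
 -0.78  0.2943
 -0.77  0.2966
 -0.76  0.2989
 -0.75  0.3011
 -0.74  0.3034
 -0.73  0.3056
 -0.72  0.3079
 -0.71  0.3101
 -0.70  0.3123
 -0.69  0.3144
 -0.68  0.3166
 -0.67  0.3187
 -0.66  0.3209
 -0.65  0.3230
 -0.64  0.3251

T = 0.25;  σ√T = 0.2400
d₁ = [ln(420/520) + (0.069 − 0.022 + 0.48²/2)·0.25] / 0.2400 = [-0.2136 + 0.0406] / 0.2400 = -0.7209 ≈ -0.72
√T = √0.25 = 0.5000
φ(d₁) = φ(-0.72) = 0.3079
exp(−qT) = exp(−0.022·0.25) = 0.9945
vega = S·exp(−qT)·φ(d₁)·√T = 420·0.9945·0.3079·0.5000 = 64.3034

64.30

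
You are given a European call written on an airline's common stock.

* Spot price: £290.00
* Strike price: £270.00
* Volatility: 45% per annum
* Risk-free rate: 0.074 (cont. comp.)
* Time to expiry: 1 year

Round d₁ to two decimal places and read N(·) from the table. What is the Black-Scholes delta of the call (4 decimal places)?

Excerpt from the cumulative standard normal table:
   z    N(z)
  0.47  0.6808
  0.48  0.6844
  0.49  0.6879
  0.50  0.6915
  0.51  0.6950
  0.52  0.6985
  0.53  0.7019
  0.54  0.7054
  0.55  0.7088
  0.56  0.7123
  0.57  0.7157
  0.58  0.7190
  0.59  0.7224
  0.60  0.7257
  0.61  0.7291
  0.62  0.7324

σ√T = 0.45 × 1.0000 = 0.4500
d₁ = [ln(290/270) + (0.074 + 0.45²/2)·1] / 0.4500 = [0.0715 + 0.1753] / 0.4500 = 0.5482 → 0.55
N(d₁) = N(0.55) = 0.7088
Δ_call = N(d₁) = 0.7088

0.7088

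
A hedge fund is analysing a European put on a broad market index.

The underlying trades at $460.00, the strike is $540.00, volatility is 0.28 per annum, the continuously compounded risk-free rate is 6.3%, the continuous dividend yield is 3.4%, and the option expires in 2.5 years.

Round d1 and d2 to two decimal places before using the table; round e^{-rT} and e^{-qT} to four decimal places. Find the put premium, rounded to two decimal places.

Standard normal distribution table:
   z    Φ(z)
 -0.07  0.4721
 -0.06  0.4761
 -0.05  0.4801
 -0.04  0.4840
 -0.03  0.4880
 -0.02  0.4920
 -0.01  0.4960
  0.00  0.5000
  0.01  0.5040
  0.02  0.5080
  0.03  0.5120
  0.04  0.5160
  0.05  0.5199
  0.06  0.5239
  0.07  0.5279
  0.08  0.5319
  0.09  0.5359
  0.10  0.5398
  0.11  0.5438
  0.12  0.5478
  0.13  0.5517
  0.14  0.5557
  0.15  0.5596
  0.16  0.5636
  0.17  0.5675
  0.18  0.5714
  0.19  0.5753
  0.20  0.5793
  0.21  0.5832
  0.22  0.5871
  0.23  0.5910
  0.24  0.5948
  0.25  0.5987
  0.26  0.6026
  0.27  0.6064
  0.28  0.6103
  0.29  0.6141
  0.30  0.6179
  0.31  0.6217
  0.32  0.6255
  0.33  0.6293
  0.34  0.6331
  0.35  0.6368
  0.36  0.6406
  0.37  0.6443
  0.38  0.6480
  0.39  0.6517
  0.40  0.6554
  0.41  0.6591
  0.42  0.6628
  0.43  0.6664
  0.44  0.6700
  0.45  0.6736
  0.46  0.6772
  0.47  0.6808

$97.89

T = 2.5;  σ√T = 0.4427
d₁ = [ln(460/540) + (0.063 − 0.034 + 0.28²/2)·2.5] / 0.4427 = [-0.1603 + 0.1705] / 0.4427 = 0.0229 ⇒ 0.02
d₂ = d₁ − σ√T = 0.0229 − 0.4427 = -0.4198 ⇒ -0.42
e^(−qT) = e^(−0.034·2.5) = 0.9185;  e^(−rT) = e^(−0.063·2.5) = 0.8543
N(−d₂) = N(0.42) = 0.6628;  N(−d₁) = N(-0.02) = 0.4920
P = 540·0.8543·0.6628 − 460·0.9185·0.4920 = 305.7642 − 207.8749 = 97.8893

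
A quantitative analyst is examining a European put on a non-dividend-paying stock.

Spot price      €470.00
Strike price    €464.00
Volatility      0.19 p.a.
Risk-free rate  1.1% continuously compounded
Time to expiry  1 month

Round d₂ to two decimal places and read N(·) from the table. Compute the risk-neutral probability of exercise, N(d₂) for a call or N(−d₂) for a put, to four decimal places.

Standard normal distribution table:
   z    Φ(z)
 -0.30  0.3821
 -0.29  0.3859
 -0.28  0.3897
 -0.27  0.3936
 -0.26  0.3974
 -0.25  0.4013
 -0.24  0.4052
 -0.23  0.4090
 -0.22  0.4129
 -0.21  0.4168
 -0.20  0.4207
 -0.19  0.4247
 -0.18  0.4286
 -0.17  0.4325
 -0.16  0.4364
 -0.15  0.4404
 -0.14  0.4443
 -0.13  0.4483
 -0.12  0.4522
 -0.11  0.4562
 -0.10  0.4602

0.4129

T = 0.08333;  σ√T = 0.0548
d₁ = [ln(470/464) + (0.011 + 0.19²/2)·0.08333] / 0.0548 = [0.0128 + 0.0024] / 0.0548 = 0.2784 ≈ 0.28
d₂ = d₁ − σ√T = 0.2784 − 0.0548 = 0.2235 ≈ 0.22
Risk-neutral Pr[S_T < K] = N(−d₂) = N(-0.22) = 0.4129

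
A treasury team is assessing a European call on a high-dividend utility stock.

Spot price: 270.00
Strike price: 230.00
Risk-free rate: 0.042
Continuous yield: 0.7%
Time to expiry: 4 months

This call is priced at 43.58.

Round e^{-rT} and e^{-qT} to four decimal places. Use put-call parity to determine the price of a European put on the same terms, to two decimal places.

1.00

exp(−qT) = exp(−0.007·0.3333) = 0.9977;  exp(−rT) = exp(−0.042·0.3333) = 0.9861
Put-call parity: C − P = S·e^(−qT) − K·e^(−rT) = 270·0.9977 − 230·0.9861 = 269.3790 − 226.8030 = 42.5760
P = C − (C − P) = 43.58 − (42.5760) = 1.0040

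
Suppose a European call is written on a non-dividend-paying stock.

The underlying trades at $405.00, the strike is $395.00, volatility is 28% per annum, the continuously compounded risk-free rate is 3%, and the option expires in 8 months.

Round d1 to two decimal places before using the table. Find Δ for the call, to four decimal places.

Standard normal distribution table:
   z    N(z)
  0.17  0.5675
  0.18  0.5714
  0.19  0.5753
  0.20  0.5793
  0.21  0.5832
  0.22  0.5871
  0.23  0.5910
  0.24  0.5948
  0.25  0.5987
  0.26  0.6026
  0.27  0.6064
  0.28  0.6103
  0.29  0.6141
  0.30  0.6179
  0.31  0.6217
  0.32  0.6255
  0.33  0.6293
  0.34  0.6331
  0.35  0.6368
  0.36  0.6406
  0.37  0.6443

0.6217

T = 0.6667;  σ√T = 0.2286
ln(S/K) + (r + σ²/2)T = ln(405/395) + (0.03 + 0.28²/2)·0.6667 = 0.0250 + 0.0461 = 0.0711
d₁ = 0.0711 / 0.2286 = 0.3111 which rounds to 0.31
N(d₁) = N(0.31) = 0.6217
Δ_call = N(d₁) = 0.6217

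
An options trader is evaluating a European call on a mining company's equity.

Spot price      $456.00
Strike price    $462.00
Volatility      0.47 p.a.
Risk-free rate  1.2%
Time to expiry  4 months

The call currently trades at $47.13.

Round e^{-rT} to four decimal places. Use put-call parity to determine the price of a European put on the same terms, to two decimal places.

$51.28

e^(−rT) = e^(−0.012·0.3333) = 0.9960
Put-call parity: C − P = S − K·e^(−rT) = 456 − 462·0.9960 = 456 − 460.1520 = -4.1520
P = C − (C − P) = 47.13 − (-4.1520) = 51.2820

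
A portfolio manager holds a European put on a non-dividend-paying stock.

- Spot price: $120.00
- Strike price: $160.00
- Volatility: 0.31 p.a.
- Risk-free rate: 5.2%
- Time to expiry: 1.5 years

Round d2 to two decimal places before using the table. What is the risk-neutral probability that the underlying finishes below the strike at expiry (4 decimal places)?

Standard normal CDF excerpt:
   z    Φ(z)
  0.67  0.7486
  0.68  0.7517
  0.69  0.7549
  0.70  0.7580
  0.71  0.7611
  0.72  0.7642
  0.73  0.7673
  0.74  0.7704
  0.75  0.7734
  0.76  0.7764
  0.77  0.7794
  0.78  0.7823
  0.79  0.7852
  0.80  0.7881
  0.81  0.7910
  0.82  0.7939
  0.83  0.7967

0.7704

T = 1.5;  σ√T = 0.3797
d₁ = [ln(120/160) + (0.052 + 0.31²/2)·1.5] / 0.3797 = [-0.2877 + 0.1501] / 0.3797 = -0.3624 ⇒ -0.36
d₂ = d₁ − σ√T = -0.3624 − 0.3797 = -0.7421 ⇒ -0.74
Pr(exercise) under Q = N(−d₂) = N(0.74) = 0.7704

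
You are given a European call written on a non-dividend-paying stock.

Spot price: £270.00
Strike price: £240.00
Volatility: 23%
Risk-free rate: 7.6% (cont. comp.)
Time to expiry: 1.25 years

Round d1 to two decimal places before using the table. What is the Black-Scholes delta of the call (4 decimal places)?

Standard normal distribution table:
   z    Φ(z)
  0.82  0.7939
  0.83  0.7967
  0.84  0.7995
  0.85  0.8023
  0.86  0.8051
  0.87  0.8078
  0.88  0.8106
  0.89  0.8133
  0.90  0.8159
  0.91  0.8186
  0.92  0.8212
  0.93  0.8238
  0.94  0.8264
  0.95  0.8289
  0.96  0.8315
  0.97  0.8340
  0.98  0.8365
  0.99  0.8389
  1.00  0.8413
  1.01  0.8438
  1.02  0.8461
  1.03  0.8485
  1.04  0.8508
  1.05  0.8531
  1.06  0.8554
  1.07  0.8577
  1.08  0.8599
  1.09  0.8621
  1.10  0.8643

0.8315

σ√T = 0.23 × 1.1180 = 0.2571
d₁ = [ln(270/240) + (0.076 + ½·0.23²)·1.25] / (σ√T) = (0.1178 + 0.1281) / 0.2571 = 0.9560 ≈ 0.96
N(d₁) = N(0.96) = 0.8315
Δ_call = N(d₁) = 0.8315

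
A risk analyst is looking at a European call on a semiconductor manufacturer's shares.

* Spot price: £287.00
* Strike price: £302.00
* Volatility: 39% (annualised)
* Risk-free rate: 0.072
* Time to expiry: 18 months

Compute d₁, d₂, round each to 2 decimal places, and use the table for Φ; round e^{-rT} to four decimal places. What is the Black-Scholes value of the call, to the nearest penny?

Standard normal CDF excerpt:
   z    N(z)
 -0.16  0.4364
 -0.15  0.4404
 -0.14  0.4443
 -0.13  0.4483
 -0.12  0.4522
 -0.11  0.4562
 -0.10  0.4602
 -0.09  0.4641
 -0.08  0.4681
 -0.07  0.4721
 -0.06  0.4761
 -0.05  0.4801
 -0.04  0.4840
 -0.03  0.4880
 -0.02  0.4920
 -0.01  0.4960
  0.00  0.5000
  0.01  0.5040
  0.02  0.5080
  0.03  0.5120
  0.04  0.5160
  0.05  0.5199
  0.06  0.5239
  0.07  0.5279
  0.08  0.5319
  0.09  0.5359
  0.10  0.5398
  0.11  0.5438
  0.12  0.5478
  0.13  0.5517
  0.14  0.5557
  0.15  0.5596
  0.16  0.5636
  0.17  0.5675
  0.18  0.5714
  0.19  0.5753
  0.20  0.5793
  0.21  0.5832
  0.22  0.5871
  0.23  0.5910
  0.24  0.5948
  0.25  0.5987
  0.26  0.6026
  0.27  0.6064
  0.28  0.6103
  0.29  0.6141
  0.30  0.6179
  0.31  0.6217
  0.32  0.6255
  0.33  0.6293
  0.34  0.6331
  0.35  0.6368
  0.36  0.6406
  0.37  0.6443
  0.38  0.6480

£61.27

T = 1.5;  σ√T = 0.4777
d₁ = [ln(287/302) + (0.072 + 0.39²/2)·1.5] / 0.4777 = [-0.0509 + 0.2221] / 0.4777 = 0.3583 → 0.36
d₂ = d₁ − σ√T = 0.3583 − 0.4777 = -0.1194 → -0.12
exp(−rT) = exp(−0.072·1.5) = 0.8976
N(d₁) = N(0.36) = 0.6406;  N(d₂) = N(-0.12) = 0.4522
C = 287·0.6406 − 302·0.8976·0.4522 = 183.8522 − 122.5802 = 61.2720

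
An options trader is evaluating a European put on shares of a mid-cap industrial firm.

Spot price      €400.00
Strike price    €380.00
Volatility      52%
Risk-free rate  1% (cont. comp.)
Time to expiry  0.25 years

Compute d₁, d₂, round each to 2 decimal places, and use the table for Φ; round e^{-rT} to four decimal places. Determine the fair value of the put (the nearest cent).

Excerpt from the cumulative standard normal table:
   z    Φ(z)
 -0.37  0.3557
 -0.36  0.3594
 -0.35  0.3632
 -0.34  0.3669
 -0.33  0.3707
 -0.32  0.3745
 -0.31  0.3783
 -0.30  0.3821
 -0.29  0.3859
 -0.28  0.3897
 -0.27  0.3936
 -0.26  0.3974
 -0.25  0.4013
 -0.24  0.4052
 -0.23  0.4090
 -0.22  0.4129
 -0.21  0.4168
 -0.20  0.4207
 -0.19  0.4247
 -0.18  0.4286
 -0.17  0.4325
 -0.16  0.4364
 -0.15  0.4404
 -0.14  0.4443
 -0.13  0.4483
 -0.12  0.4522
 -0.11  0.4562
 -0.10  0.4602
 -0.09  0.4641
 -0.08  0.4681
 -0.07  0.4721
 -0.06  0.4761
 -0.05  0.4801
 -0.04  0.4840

€30.67

σ√T = 0.52 × 0.5000 = 0.2600
d₁ = [ln(400/380) + (0.01 + ½·0.52²)·0.25] / (σ√T) = (0.0513 + 0.0363) / 0.2600 = 0.3369 ⇒ 0.34
d₂ = 0.3369 − 0.2600 = 0.0769 ⇒ 0.08
exp(−rT) = exp(−0.01·0.25) = 0.9975
P = 380·0.9975·N(-0.08) − 400·N(-0.34) = 380·0.9975·0.4681 − 400·0.3669 = 177.4333 − 146.7600 = 30.6733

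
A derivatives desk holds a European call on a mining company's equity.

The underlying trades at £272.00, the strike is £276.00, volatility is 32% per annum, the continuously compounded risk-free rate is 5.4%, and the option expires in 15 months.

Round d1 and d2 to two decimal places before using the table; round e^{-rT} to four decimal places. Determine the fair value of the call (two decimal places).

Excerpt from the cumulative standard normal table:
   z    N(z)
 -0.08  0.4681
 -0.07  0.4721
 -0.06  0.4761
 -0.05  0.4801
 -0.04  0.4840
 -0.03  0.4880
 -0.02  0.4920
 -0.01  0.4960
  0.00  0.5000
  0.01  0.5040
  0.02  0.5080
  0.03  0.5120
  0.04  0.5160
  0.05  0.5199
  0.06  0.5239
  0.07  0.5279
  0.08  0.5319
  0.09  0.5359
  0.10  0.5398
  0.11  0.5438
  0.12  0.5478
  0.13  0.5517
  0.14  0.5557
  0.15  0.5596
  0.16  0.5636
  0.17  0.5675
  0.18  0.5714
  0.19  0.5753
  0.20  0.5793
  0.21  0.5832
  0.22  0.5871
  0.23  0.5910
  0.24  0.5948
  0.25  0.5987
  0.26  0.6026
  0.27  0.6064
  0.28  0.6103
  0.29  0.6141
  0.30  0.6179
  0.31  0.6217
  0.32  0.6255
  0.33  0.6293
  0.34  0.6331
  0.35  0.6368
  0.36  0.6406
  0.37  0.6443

T = 1.25;  σ√T = 0.3578
ln(S/K) + (r + σ²/2)T = ln(272/276) + (0.054 + 0.32²/2)·1.25 = -0.0146 + 0.1315 = 0.1169
d₁ = 0.1169 / 0.3578 = 0.3267 ≈ 0.33
d₂ = d₁ − σ√T = 0.3267 − 0.3578 = -0.0310 ≈ -0.03
e^(−rT) = e^(−0.054·1.25) = 0.9347
N(d₁) = N(0.33) = 0.6293;  N(d₂) = N(-0.03) = 0.4880
C = 272·0.6293 − 276·0.9347·0.4880 = 171.1696 − 125.8929 = 45.2767

£45.28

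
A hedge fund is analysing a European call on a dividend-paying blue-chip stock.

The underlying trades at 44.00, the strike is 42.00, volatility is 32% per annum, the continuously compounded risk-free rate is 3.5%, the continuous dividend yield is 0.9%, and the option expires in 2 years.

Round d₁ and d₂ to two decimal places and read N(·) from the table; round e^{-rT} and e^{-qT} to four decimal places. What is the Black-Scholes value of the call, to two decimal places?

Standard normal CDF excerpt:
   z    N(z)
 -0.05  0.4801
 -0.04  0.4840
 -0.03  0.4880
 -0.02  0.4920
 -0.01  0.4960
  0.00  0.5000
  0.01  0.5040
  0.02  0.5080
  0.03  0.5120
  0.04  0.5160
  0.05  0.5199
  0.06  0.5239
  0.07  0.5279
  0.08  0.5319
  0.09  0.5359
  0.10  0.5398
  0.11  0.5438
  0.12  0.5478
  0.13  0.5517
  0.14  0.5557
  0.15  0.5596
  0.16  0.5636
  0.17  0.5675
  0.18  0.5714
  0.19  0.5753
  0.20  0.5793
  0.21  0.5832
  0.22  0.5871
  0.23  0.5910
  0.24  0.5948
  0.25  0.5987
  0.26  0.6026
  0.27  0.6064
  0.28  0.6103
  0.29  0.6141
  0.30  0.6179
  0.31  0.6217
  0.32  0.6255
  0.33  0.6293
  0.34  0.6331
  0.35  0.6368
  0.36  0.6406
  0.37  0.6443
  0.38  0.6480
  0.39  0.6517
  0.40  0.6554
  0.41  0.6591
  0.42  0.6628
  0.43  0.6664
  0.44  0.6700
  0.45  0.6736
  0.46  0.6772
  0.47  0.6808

σ√T = 0.32·√2 = 0.4525
d₁ = [ln(44/42) + (0.035 − 0.009 + 0.32²/2)·2] / 0.4525 = [0.0465 + 0.1544] / 0.4525 = 0.4440 ⇒ 0.44
d₂ = d₁ − σ√T = 0.4440 − 0.4525 = -0.0086 ⇒ -0.01
exp(−qT) = exp(−0.009·2) = 0.9822;  exp(−rT) = exp(−0.035·2) = 0.9324
N(d₁) = N(0.44) = 0.6700;  N(d₂) = N(-0.01) = 0.4960
C = 44·0.9822·0.6700 − 42·0.9324·0.4960 = 28.9553 − 19.4238 = 9.5315

9.53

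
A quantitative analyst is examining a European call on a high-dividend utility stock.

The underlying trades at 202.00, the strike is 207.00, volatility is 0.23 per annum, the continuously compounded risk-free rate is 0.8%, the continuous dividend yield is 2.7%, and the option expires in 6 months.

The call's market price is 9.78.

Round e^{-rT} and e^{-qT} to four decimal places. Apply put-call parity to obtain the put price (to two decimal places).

16.66

exp(−qT) = exp(−0.027·0.5) = 0.9866;  exp(−rT) = exp(−0.008·0.5) = 0.9960
Put-call parity: C − P = S·e^(−qT) − K·e^(−rT) = 202·0.9866 − 207·0.9960 = 199.2932 − 206.1720 = -6.8788
P = C − (C − P) = 9.78 − (-6.8788) = 16.6588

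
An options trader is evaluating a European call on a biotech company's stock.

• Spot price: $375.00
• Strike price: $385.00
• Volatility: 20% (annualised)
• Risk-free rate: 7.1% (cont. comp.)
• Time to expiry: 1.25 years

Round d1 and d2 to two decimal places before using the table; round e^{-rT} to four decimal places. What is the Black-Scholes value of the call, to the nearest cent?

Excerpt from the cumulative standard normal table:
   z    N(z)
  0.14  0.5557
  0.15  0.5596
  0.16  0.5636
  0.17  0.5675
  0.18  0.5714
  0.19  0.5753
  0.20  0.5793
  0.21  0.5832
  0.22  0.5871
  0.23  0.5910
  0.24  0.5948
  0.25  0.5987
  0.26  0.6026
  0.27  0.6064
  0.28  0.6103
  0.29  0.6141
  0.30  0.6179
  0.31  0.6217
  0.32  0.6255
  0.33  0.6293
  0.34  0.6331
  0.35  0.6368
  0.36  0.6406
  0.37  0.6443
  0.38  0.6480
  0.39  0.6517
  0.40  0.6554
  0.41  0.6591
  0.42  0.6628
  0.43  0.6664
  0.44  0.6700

σ√T = 0.2 × 1.1180 = 0.2236
ln(S/K) + (r + σ²/2)T = ln(375/385) + (0.071 + 0.2²/2)·1.25 = -0.0263 + 0.1137 = 0.0874
d₁ = 0.0874 / 0.2236 = 0.3910 which rounds to 0.39
d₂ = d₁ − σ√T = 0.3910 − 0.2236 = 0.1674 which rounds to 0.17
exp(−rT) = exp(−0.071·1.25) = 0.9151
N(d₁) = N(0.39) = 0.6517;  N(d₂) = N(0.17) = 0.5675
C = 375·0.6517 − 385·0.9151·0.5675 = 244.3875 − 199.9379 = 44.4496

$44.45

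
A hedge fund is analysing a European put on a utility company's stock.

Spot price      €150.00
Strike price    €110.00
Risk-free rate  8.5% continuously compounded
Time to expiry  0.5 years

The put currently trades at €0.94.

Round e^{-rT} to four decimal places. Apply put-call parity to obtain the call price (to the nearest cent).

e^(−rT) = e^(−0.085·0.5) = 0.9584
Put-call parity: C − P = S − K·e^(−rT) = 150 − 110·0.9584 = 150 − 105.4240 = 44.5760
C = P + (C − P) = 0.94 + (44.5760) = 45.5160

€45.52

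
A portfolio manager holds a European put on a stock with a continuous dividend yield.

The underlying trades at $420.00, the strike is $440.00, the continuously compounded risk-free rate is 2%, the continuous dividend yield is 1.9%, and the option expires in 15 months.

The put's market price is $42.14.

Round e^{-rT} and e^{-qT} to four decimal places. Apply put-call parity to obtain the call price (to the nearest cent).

exp(−qT) = exp(−0.019·1.25) = 0.9765;  exp(−rT) = exp(−0.02·1.25) = 0.9753
Put-call parity: C − P = S·e^(−qT) − K·e^(−rT) = 420·0.9765 − 440·0.9753 = 410.1300 − 429.1320 = -19.0020
C = P + (C − P) = 42.14 + (-19.0020) = 23.1380

$23.14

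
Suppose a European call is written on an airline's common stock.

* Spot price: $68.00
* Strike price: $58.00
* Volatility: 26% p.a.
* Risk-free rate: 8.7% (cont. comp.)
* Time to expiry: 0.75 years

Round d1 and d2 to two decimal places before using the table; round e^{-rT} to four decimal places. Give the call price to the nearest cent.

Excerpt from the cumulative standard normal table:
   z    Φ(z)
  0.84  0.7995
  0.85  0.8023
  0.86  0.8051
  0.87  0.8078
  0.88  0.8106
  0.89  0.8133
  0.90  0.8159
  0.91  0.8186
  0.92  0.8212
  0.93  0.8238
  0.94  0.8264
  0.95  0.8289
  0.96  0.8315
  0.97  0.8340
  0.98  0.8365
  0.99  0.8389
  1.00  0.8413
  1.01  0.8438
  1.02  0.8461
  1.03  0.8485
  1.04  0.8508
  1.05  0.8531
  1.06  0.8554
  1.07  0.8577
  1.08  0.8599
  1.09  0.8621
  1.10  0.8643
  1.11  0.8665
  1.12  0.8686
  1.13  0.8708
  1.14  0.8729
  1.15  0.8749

$14.88

T = 0.75;  σ√T = 0.2252
ln(S/K) + (r + σ²/2)T = ln(68/58) + (0.087 + 0.26²/2)·0.75 = 0.1591 + 0.0906 = 0.2497
d₁ = 0.2497 / 0.2252 = 1.1088 which rounds to 1.11
d₂ = d₁ − σ√T = 1.1088 − 0.2252 = 0.8836 which rounds to 0.88
e^(−rT) = e^(−0.087·0.75) = 0.9368
N(d₁) = N(1.11) = 0.8665;  N(d₂) = N(0.88) = 0.8106
C = 68·0.8665 − 58·0.9368·0.8106 = 58.9220 − 44.0435 = 14.8785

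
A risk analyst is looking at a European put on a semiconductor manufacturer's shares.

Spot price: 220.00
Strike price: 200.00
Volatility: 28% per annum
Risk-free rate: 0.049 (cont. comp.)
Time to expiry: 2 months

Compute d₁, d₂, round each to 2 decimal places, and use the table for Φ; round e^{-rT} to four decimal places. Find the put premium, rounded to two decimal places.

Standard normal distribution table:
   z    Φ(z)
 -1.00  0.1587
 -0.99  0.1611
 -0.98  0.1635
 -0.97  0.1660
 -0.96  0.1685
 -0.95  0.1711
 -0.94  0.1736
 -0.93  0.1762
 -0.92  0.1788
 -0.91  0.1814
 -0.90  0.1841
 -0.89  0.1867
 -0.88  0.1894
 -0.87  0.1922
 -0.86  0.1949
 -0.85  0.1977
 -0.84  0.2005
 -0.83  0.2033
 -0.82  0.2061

2.15

σ√T = 0.28 × 0.4082 = 0.1143
d₁ = [ln(220/200) + (0.049 + ½·0.28²)·0.1667] / (σ√T) = (0.0953 + 0.0147) / 0.1143 = 0.9624 ⇒ 0.96
d₂ = 0.9624 − 0.1143 = 0.8481 ⇒ 0.85
exp(−rT) = exp(−0.049·0.1667) = 0.9919
N(−d₂) = N(-0.85) = 0.1977;  N(−d₁) = N(-0.96) = 0.1685
P = 200·0.9919·0.1977 − 220·0.1685 = 39.2197 − 37.0700 = 2.1497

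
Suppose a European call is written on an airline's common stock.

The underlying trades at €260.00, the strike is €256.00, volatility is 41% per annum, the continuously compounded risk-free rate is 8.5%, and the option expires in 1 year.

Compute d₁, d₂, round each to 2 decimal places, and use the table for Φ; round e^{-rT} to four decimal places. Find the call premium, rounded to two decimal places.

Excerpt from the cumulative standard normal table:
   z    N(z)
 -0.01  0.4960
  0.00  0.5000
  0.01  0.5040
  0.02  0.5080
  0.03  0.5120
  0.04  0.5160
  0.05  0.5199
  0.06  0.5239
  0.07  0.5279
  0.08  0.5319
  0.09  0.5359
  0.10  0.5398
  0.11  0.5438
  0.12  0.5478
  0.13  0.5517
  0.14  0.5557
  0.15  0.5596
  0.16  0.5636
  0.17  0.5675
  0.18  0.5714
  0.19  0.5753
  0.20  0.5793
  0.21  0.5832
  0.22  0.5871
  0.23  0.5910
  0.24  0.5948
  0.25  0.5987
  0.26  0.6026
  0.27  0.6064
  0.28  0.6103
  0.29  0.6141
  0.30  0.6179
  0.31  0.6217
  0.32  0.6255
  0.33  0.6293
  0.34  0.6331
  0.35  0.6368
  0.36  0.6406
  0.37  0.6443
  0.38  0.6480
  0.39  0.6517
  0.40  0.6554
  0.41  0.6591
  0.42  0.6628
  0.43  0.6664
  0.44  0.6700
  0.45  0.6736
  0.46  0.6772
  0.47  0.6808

σ√T = 0.41·√1 = 0.4100
d₁ = [ln(260/256) + (0.085 + 0.41²/2)·1] / 0.4100 = [0.0155 + 0.1690] / 0.4100 = 0.4501 which rounds to 0.45
d₂ = d₁ − σ√T = 0.4501 − 0.4100 = 0.0401 which rounds to 0.04
e^(−rT) = e^(−0.085·1) = 0.9185
C = 260·N(0.45) − 256·0.9185·N(0.04) = 260·0.6736 − 256·0.9185·0.5160 = 175.1360 − 121.3302 = 53.8058

€53.81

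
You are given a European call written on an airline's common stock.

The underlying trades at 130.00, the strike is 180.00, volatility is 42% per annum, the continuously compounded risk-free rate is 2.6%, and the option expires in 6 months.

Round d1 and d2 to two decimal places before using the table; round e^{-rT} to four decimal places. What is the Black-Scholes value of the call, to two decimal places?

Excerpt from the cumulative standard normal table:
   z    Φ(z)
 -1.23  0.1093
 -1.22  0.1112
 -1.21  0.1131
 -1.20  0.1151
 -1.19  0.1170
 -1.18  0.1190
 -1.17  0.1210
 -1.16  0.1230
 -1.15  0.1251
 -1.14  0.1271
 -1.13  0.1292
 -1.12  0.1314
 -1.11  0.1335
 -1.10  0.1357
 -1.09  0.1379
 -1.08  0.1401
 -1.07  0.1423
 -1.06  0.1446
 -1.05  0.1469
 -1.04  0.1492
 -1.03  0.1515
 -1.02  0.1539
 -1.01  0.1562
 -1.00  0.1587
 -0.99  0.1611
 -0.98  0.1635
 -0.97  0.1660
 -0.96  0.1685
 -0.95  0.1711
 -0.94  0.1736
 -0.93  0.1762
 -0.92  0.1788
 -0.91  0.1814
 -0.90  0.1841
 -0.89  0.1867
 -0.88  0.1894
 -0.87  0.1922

3.48

σ√T = 0.42·√0.5 = 0.2970
d₁ = [ln(130/180) + (0.026 + 0.42²/2)·0.5] / 0.2970 = [-0.3254 + 0.0571] / 0.2970 = -0.9035 ≈ -0.90
d₂ = d₁ − σ√T = -0.9035 − 0.2970 = -1.2005 ≈ -1.20
e^(−rT) = e^(−0.026·0.5) = 0.9871
N(d₁) = N(-0.90) = 0.1841;  N(d₂) = N(-1.20) = 0.1151
C = 130·0.1841 − 180·0.9871·0.1151 = 23.9330 − 20.4507 = 3.4823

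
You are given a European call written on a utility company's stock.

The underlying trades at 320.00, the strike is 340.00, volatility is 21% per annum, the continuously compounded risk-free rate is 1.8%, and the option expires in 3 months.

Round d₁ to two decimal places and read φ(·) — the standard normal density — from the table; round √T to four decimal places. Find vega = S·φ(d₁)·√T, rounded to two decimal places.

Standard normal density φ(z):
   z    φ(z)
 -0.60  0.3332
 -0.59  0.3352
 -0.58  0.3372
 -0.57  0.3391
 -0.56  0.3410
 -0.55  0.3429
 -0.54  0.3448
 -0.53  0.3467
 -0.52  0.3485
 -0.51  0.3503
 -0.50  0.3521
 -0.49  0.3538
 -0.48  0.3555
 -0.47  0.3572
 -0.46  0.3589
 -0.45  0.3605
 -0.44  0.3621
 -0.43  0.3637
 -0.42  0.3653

56.88

σ√T = 0.21·√0.25 = 0.1050
d₁ = [ln(320/340) + (0.018 + 0.21²/2)·0.25] / 0.1050 = [-0.0606 + 0.0100] / 0.1050 = -0.4820 which rounds to -0.48
√T = √0.25 = 0.5000
φ(d₁) = φ(-0.48) = 0.3555
vega = S·φ(d₁)·√T = 320·0.3555·0.5000 = 56.8800
(The put has the same vega.)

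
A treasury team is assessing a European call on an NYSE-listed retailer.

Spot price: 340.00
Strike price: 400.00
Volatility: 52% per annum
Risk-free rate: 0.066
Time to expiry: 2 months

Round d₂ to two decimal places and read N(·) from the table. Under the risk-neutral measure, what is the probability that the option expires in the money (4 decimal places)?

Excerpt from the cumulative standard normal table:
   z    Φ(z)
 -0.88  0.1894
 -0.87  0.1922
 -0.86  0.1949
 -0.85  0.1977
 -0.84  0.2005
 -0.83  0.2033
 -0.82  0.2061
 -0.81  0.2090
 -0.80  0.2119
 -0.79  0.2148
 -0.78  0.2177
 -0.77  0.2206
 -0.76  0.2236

0.2061

σ√T = 0.52 × 0.4082 = 0.2123
ln(S/K) + (r + σ²/2)T = ln(340/400) + (0.066 + 0.52²/2)·0.1667 = -0.1625 + 0.0335 = -0.1290
d₁ = -0.1290 / 0.2123 = -0.6076 ⇒ -0.61
d₂ = d₁ − σ√T = -0.6076 − 0.2123 = -0.8199 ⇒ -0.82
Pr(exercise) under Q = N(d₂) = 0.2061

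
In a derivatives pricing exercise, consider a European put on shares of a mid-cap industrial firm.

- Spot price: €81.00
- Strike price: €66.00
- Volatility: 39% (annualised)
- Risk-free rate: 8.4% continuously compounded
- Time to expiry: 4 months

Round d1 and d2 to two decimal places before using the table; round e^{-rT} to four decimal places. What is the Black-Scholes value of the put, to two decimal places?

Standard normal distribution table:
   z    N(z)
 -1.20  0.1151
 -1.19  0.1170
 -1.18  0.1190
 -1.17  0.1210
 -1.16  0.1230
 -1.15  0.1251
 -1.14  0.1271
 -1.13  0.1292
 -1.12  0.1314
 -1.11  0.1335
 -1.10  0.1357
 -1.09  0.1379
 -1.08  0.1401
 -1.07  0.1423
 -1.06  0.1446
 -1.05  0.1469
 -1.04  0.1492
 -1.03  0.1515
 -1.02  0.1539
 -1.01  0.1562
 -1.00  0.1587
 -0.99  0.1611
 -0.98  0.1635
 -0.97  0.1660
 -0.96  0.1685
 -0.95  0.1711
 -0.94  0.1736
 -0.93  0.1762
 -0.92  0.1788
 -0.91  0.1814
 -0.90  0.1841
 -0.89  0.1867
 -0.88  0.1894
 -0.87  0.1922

€1.34

σ√T = 0.39 × 0.5774 = 0.2252
d₁ = [ln(81/66) + (0.084 + ½·0.39²)·0.3333] / (σ√T) = (0.2048 + 0.0534) / 0.2252 = 1.1465 ≈ 1.15
d₂ = 1.1465 − 0.2252 = 0.9213 ≈ 0.92
exp(−rT) = exp(−0.084·0.3333) = 0.9724
N(−d₂) = N(-0.92) = 0.1788;  N(−d₁) = N(-1.15) = 0.1251
P = 66·0.9724·0.1788 − 81·0.1251 = 11.4751 − 10.1331 = 1.3420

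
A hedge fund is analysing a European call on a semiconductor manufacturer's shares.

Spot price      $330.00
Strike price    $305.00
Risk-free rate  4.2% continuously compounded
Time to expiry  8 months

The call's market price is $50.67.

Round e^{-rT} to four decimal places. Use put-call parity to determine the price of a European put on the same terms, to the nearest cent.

exp(−rT) = exp(−0.042·0.6667) = 0.9724
Put-call parity: C − P = S − K·e^(−rT) = 330 − 305·0.9724 = 330 − 296.5820 = 33.4180
P = C − (C − P) = 50.67 − (33.4180) = 17.2520

$17.25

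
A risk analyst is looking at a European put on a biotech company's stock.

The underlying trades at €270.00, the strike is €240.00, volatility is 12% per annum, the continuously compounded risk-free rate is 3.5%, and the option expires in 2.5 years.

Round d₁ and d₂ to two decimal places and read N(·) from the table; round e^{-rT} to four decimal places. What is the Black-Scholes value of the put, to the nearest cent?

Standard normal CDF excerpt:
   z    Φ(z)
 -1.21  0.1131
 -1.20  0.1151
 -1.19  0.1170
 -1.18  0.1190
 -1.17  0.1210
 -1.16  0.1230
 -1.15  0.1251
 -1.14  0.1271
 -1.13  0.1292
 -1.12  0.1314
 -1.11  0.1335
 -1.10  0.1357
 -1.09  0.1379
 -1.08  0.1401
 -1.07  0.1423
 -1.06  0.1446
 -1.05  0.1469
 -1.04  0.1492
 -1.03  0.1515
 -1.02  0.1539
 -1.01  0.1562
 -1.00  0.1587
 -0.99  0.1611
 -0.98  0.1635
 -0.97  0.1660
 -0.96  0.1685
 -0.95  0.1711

€3.29

σ√T = 0.12·√2.5 = 0.1897
d₁ = [ln(270/240) + (0.035 + 0.12²/2)·2.5] / 0.1897 = [0.1178 + 0.1055] / 0.1897 = 1.1768 → 1.18
d₂ = d₁ − σ√T = 1.1768 − 0.1897 = 0.9871 → 0.99
exp(−rT) = exp(−0.035·2.5) = 0.9162
N(−d₂) = N(-0.99) = 0.1611;  N(−d₁) = N(-1.18) = 0.1190
P = 240·0.9162·0.1611 − 270·0.1190 = 35.4240 − 32.1300 = 3.2940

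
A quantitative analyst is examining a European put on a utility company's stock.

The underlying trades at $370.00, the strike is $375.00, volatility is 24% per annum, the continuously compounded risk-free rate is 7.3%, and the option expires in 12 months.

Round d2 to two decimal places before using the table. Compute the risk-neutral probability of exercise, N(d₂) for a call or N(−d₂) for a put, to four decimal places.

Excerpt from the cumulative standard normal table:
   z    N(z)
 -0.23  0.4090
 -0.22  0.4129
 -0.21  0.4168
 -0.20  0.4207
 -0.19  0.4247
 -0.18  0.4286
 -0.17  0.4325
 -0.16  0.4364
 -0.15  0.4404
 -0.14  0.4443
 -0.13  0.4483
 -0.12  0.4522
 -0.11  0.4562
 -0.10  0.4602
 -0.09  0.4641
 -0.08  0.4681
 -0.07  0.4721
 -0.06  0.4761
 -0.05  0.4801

σ√T = 0.24 × 1.0000 = 0.2400
d₁ = [ln(370/375) + (0.073 + 0.24²/2)·1] / 0.2400 = [-0.0134 + 0.1018] / 0.2400 = 0.3682 → 0.37
d₂ = d₁ − σ√T = 0.3682 − 0.2400 = 0.1282 → 0.13
Risk-neutral Pr[S_T < K] = N(−d₂) = N(-0.13) = 0.4483

0.4483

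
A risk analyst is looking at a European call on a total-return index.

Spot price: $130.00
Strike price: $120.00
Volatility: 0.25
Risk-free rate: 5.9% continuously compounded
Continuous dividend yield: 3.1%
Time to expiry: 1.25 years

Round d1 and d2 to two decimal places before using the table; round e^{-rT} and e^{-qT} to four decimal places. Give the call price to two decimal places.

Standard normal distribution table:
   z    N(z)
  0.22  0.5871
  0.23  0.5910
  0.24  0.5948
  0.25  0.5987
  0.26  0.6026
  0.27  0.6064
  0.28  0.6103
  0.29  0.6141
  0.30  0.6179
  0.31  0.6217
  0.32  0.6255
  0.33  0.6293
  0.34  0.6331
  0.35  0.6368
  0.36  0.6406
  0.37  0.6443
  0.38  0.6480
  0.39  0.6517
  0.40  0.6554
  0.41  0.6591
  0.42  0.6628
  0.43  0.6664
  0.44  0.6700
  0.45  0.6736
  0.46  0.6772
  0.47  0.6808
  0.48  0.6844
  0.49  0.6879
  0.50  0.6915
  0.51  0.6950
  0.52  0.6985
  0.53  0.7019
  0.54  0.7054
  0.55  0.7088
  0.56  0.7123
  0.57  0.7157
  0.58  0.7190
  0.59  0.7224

T = 1.25;  σ√T = 0.2795
ln(S/K) + (r − q + σ²/2)T = ln(130/120) + (0.059 − 0.031 + 0.25²/2)·1.25 = 0.0800 + 0.0741 = 0.1541
d₁ = 0.1541 / 0.2795 = 0.5513 → 0.55
d₂ = d₁ − σ√T = 0.5513 − 0.2795 = 0.2718 → 0.27
exp(−qT) = exp(−0.031·1.25) = 0.9620;  exp(−rT) = exp(−0.059·1.25) = 0.9289
N(d₁) = N(0.55) = 0.7088;  N(d₂) = N(0.27) = 0.6064
C = 130·0.9620·0.7088 − 120·0.9289·0.6064 = 88.6425 − 67.5942 = 21.0483

$21.05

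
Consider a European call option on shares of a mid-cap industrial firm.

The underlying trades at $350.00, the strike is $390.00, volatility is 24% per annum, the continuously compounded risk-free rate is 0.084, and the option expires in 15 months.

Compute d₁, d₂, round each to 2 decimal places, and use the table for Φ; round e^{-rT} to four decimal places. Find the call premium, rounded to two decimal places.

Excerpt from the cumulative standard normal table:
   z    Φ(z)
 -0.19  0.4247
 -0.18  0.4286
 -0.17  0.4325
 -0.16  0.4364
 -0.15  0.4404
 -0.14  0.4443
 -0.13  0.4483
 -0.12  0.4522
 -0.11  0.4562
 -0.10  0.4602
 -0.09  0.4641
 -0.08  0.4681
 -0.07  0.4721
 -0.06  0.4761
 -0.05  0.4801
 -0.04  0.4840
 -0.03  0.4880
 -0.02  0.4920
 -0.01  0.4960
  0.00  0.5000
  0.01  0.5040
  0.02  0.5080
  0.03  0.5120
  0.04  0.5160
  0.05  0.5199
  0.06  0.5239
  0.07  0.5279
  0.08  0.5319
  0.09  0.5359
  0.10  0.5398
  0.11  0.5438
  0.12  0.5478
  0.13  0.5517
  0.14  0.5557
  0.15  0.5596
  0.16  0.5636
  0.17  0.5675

T = 1.25;  σ√T = 0.2683
d₁ = [ln(350/390) + (0.084 + 0.24²/2)·1.25] / 0.2683 = [-0.1082 + 0.1410] / 0.2683 = 0.1222 ⇒ 0.12
d₂ = d₁ − σ√T = 0.1222 − 0.2683 = -0.1461 ⇒ -0.15
e^(−rT) = e^(−0.084·1.25) = 0.9003
N(d₁) = N(0.12) = 0.5478;  N(d₂) = N(-0.15) = 0.4404
C = 350·0.5478 − 390·0.9003·0.4404 = 191.7300 − 154.6319 = 37.0981

$37.10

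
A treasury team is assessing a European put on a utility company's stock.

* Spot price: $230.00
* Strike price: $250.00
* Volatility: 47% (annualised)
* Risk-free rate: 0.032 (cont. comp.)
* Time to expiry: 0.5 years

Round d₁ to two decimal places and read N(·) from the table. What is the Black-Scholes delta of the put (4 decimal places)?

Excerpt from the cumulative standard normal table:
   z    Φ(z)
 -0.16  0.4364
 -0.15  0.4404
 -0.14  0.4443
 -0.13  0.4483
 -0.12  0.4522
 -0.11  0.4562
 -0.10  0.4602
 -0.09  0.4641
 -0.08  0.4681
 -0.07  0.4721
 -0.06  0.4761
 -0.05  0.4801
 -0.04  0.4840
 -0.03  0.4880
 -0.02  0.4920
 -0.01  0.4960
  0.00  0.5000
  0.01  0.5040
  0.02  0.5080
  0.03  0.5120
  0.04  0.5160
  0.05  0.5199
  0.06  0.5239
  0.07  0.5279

-0.5160

σ√T = 0.47·√0.5 = 0.3323
d₁ = [ln(230/250) + (0.032 + 0.47²/2)·0.5] / 0.3323 = [-0.0834 + 0.0712] / 0.3323 = -0.0366 ⇒ -0.04
N(d₁) = N(-0.04) = 0.4840
Δ_put = N(d₁) − 1 = 0.4840 − 1 = -0.5160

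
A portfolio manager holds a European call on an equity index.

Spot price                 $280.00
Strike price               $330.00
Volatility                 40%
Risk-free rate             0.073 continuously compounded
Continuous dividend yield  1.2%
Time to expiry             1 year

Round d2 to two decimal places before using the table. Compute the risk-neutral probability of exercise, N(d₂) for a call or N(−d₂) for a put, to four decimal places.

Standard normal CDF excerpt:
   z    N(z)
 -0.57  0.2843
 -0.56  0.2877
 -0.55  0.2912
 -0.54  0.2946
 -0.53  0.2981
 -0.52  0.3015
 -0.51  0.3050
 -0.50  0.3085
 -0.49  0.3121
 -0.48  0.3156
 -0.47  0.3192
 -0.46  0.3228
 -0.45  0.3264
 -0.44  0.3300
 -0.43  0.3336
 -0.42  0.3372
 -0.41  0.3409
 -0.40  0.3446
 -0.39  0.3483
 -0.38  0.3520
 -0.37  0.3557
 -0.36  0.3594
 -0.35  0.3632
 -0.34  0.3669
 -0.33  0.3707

0.3228

σ√T = 0.4·√1 = 0.4000
d₁ = [ln(280/330) + (0.073 − 0.012 + 0.4²/2)·1] / 0.4000 = [-0.1643 + 0.1410] / 0.4000 = -0.0583 ≈ -0.06
d₂ = d₁ − σ√T = -0.0583 − 0.4000 = -0.4583 ≈ -0.46
Pr(exercise) under Q = N(d₂) = 0.3228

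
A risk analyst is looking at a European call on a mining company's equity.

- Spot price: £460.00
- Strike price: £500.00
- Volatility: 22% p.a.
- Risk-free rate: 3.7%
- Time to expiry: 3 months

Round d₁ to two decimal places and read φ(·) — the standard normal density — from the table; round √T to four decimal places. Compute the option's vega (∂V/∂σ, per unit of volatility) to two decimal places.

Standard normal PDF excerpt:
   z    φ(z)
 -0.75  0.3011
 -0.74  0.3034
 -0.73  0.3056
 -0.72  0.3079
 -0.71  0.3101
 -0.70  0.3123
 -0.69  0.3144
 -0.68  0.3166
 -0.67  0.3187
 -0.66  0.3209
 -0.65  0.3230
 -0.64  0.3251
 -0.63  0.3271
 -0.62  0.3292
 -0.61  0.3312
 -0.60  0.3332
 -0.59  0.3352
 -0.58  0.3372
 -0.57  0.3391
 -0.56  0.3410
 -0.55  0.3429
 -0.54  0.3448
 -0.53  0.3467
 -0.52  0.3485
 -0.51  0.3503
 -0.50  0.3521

σ√T = 0.22 × 0.5000 = 0.1100
d₁ = [ln(460/500) + (0.037 + 0.22²/2)·0.25] / 0.1100 = [-0.0834 + 0.0153] / 0.1100 = -0.6189 which rounds to -0.62
√T = √0.25 = 0.5000
φ(d₁) = φ(-0.62) = 0.3292
vega = S·φ(d₁)·√T = 460·0.3292·0.5000 = 75.7160

75.72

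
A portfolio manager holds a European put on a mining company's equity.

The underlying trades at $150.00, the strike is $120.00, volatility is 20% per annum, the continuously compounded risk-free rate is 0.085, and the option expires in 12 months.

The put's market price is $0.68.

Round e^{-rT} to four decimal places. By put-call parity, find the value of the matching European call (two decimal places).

e^(−rT) = e^(−0.085·1) = 0.9185
Put-call parity: C − P = S − K·e^(−rT) = 150 − 120·0.9185 = 150 − 110.2200 = 39.7800
C = P + (C − P) = 0.68 + (39.7800) = 40.4600

$40.46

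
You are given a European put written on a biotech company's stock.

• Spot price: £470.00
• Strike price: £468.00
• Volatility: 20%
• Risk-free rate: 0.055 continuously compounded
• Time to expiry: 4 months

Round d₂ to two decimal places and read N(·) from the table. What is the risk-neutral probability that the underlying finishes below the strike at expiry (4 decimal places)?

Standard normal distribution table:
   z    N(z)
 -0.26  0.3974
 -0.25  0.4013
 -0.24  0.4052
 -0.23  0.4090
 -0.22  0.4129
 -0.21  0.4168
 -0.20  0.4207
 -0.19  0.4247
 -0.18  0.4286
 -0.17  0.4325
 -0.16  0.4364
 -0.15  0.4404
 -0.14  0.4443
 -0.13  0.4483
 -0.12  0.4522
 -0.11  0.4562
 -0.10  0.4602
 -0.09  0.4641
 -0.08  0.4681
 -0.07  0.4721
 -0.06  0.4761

σ√T = 0.2·√0.3333 = 0.1155
d₁ = [ln(470/468) + (0.055 + 0.2²/2)·0.3333] / 0.1155 = [0.0043 + 0.0250] / 0.1155 = 0.2534 ⇒ 0.25
d₂ = d₁ − σ√T = 0.2534 − 0.1155 = 0.1380 ⇒ 0.14
Pr(exercise) under Q = N(−d₂) = N(-0.14) = 0.4443

0.4443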